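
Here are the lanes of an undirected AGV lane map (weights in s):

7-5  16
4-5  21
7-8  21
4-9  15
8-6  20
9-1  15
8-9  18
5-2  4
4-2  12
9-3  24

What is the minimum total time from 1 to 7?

54 s

Enumerating some paths:
1–9–4–2–5–7: 15+15+12+4+16 = 62
1–9–8–7: 15+18+21 = 54
1–9–4–5–7: 15+15+21+16 = 67
The minimum is 54 s via 1–9–8–7.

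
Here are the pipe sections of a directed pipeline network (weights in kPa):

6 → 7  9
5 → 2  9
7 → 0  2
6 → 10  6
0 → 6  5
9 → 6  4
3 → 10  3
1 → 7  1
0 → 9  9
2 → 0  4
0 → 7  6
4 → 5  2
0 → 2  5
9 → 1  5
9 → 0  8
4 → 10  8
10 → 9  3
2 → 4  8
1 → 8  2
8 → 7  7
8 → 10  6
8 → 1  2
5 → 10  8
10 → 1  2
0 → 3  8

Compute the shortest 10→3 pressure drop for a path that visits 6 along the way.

26 kPa

Best 10 to 6: 10–9–6 costing 7
Best 6 to 3: 6–7–0–3 costing 19
Total via 6: 7 + 19 = 26 kPa.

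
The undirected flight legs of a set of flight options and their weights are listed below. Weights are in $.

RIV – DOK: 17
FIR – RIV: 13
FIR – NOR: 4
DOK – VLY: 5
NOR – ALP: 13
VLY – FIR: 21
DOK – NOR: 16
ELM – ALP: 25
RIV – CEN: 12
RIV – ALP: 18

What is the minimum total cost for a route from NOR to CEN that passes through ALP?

$43

Shortest NOR→ALP: NOR → ALP = 13
Shortest ALP→CEN: ALP → RIV → CEN = 30
Total via ALP: 13 + 30 = $43.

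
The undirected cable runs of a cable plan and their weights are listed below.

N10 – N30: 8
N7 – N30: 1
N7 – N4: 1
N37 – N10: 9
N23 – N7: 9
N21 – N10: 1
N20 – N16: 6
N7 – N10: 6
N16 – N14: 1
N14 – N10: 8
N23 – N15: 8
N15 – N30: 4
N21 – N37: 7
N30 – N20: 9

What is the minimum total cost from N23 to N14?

Running Dijkstra from N23:
N23: 0
N15: 8  (via N23)
N7: 9  (via N23)
N4: 10  (via N7)
N30: 10  (via N7)
N10: 15  (via N7)
N21: 16  (via N10)
N20: 19  (via N30)
N14: 23  (via N10)
Shortest route: N23 → N7 → N10 → N14 = 23.

23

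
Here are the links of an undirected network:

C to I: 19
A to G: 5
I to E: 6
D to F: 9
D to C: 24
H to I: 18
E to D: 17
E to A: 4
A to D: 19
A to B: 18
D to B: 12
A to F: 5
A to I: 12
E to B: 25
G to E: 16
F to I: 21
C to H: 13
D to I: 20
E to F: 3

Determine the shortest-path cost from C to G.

Candidate routes:
C–I–A–G: 19+12+5 = 36
C–I–E–A–G: 19+6+4+5 = 34
Cheapest is C–I–E–A–G at 34.

34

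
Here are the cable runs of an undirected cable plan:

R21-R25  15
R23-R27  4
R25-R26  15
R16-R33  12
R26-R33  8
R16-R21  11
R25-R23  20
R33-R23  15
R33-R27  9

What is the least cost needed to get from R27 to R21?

32

Settle nodes by increasing distance from R27:
R27: 0
R23: 4  (via R27)
R33: 9  (via R27)
R26: 17  (via R33)
R16: 21  (via R33)
R25: 24  (via R23)
R21: 32  (via R16)
Shortest route: R27–R33–R16–R21 = 32.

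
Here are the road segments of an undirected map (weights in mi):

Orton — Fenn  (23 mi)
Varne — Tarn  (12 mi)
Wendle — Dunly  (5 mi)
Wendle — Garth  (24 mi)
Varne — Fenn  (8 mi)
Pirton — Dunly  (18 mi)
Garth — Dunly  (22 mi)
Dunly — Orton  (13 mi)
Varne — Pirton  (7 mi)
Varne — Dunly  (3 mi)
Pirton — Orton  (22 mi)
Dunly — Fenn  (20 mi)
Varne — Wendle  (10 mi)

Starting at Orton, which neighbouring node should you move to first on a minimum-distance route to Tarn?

Enumerating some paths:
Orton–Dunly–Wendle–Varne–Tarn: 13+5+10+12 = 40
Orton–Dunly–Varne–Tarn: 13+3+12 = 28
Cheapest is Orton–Dunly–Varne–Tarn at 28 mi.
So from Orton the first move is to Dunly.

Dunly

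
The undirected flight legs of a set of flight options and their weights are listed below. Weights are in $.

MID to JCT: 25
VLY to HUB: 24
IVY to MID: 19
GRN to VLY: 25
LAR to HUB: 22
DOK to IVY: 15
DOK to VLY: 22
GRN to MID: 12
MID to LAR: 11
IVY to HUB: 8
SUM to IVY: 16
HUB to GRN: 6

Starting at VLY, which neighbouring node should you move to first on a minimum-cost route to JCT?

Candidate routes:
VLY → GRN → MID → JCT: 25+12+25 = 62
VLY → HUB → GRN → MID → JCT: 24+6+12+25 = 67
VLY → HUB → IVY → MID → JCT: 24+8+19+25 = 76
The minimum is $62 via VLY → GRN → MID → JCT.
So from VLY the first move is to GRN.

GRN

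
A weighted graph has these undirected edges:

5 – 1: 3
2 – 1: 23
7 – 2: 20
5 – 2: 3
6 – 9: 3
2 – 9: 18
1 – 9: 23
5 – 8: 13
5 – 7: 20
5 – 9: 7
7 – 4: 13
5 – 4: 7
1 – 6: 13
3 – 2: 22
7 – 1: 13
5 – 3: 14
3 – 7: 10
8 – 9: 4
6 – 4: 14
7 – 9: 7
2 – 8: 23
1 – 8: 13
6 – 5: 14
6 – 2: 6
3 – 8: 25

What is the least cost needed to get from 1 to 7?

13

Shortest distances from 1:
1: 0
5: 3  (via 1)
2: 6  (via 5)
4: 10  (via 5)
9: 10  (via 5)
6: 12  (via 2)
7: 13  (via 1)
Shortest route: 1–7 = 13.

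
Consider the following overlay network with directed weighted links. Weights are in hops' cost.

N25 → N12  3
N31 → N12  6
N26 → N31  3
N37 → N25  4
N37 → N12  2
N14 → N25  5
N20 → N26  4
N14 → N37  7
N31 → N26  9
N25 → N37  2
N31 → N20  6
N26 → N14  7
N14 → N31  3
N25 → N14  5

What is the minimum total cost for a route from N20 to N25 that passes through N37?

Shortest N20→N37: N20–N26–N14–N37 = 18
Shortest N37→N25: N37–N25 = 4
Total via N37: 18 + 4 = 22 hops' cost.

22 hops' cost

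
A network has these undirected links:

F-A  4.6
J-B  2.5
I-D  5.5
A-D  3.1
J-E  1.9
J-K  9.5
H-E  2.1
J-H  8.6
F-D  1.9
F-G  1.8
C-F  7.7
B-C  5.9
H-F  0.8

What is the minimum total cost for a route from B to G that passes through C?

15.4

Best B to C: B → C costing 5.9
Best C to G: C → F → G costing 9.5
Total via C: 5.9 + 9.5 = 15.4.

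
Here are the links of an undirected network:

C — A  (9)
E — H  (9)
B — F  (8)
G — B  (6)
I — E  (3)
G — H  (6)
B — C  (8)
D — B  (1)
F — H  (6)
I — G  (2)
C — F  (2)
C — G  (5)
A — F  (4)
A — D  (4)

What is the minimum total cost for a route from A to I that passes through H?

Shortest A→H: A → F → H = 10
Best H to I: H → G → I costing 8
Total via H: 10 + 8 = 18.

18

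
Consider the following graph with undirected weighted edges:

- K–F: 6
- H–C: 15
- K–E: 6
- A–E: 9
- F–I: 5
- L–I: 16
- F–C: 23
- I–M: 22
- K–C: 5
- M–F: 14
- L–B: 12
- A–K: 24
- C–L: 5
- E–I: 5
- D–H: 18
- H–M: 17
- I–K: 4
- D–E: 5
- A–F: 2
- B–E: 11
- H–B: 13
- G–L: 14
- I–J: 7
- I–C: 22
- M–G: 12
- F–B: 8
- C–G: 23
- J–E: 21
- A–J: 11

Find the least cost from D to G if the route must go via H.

47

Shortest D→H: D → H = 18
Best H to G: H → M → G costing 29
Total via H: 18 + 29 = 47.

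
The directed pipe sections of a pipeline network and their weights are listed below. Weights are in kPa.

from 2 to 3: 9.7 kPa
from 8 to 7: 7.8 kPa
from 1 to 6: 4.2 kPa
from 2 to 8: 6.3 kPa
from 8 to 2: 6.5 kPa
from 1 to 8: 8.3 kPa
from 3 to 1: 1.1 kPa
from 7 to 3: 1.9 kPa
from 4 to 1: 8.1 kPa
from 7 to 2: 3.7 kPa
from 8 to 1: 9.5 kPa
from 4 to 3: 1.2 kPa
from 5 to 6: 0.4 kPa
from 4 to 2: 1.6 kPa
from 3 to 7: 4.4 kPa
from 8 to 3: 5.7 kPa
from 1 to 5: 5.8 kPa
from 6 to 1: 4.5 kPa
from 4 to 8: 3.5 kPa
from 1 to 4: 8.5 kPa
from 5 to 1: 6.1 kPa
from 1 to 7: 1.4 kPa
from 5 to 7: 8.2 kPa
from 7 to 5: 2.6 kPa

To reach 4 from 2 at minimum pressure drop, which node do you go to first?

Candidate routes:
2–8–7–3–1–4: 6.3+7.8+1.9+1.1+8.5 = 25.6
2–3–1–4: 9.7+1.1+8.5 = 19.3
2–8–1–4: 6.3+9.5+8.5 = 24.3
2–8–3–1–4: 6.3+5.7+1.1+8.5 = 21.6
Cheapest is 2–3–1–4 at 19.3 kPa.
So from 2 the first move is to 3.

3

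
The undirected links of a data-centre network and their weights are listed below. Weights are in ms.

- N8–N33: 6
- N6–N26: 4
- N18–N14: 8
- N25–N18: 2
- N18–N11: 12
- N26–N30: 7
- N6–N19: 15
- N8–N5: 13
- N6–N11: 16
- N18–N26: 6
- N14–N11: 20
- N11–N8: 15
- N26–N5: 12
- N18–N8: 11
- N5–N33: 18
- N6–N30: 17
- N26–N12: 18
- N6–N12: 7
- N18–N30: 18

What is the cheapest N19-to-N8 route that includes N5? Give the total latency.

44 ms

Shortest N19→N5: N19 → N6 → N26 → N5 = 31
Shortest N5→N8: N5 → N8 = 13
Total via N5: 31 + 13 = 44 ms.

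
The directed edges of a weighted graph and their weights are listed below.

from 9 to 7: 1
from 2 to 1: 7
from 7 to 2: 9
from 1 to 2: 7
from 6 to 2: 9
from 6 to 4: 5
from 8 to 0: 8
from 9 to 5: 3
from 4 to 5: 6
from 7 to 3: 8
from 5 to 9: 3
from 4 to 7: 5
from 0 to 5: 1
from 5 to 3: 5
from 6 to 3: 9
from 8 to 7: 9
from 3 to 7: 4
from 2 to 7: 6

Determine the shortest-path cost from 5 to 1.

20

Settle nodes by increasing distance from 5:
5: 0
9: 3  (via 5)
7: 4  (via 9)
3: 5  (via 5)
2: 13  (via 7)
1: 20  (via 2)
Shortest route: 5–9–7–2–1 = 20.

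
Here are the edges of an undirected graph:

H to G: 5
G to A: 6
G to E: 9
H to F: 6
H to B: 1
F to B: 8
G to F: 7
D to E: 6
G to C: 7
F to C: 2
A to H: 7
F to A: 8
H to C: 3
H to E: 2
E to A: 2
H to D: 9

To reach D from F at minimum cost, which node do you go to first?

Enumerating some paths:
F–C–H–E–D: 2+3+2+6 = 13
F–H–E–D: 6+2+6 = 14
Cheapest is F–C–H–E–D at 13.
So from F the first move is to C.

C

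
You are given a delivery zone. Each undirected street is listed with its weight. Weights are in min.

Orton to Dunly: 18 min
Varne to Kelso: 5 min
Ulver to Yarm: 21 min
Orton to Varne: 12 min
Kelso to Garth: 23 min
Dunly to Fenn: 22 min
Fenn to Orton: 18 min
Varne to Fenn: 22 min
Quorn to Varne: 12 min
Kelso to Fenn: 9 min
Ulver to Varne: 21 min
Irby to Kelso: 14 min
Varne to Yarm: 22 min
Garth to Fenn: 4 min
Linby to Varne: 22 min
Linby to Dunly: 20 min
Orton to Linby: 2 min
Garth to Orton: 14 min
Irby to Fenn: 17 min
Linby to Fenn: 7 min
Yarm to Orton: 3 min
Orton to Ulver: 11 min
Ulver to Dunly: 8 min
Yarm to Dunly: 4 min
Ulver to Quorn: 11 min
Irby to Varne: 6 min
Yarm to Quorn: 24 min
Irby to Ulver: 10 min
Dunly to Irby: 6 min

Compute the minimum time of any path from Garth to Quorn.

30 min

Enumerating some paths:
Garth - Orton - Ulver - Quorn: 14+11+11 = 36
Garth - Fenn - Kelso - Varne - Quorn: 4+9+5+12 = 30
Garth - Fenn - Linby - Orton - Ulver - Quorn: 4+7+2+11+11 = 35
Garth - Fenn - Linby - Orton - Varne - Quorn: 4+7+2+12+12 = 37
Cheapest is Garth - Fenn - Kelso - Varne - Quorn at 30 min.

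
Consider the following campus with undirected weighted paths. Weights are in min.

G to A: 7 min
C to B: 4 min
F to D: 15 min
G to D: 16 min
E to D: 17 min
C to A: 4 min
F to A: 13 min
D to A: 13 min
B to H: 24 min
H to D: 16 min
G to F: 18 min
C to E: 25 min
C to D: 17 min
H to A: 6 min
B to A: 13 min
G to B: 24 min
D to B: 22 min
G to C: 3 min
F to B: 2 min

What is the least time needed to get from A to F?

Compare a few routes:
A → F: 13 = 13
A → G → C → B → F: 7+3+4+2 = 16
A → B → F: 13+2 = 15
A → C → B → F: 4+4+2 = 10
Cheapest is A → C → B → F at 10 min.

10 min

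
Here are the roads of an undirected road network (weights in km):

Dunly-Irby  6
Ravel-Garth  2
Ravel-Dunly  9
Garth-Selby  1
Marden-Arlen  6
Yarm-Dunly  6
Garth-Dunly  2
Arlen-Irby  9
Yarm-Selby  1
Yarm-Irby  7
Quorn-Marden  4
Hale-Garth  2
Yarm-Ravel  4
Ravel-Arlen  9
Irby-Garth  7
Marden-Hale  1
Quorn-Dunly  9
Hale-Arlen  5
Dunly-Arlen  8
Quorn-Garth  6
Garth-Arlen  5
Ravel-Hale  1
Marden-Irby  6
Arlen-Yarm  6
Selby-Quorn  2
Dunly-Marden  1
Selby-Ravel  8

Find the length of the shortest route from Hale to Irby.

Settle nodes by increasing distance from Hale:
Hale: 0
Marden: 1  (via Hale)
Ravel: 1  (via Hale)
Garth: 2  (via Hale)
Dunly: 2  (via Marden)
Selby: 3  (via Garth)
Yarm: 4  (via Selby)
Arlen: 5  (via Hale)
Quorn: 5  (via Marden)
Irby: 7  (via Marden)
Shortest route: Hale → Marden → Irby = 7 km.

7 km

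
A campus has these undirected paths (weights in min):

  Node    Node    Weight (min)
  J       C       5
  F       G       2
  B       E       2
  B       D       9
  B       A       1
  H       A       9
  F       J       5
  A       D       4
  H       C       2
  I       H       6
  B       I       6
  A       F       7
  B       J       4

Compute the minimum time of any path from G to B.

Shortest distances from G:
G: 0
F: 2  (via G)
J: 7  (via F)
A: 9  (via F)
B: 10  (via A)
Shortest route: G → F → A → B = 10 min.

10 min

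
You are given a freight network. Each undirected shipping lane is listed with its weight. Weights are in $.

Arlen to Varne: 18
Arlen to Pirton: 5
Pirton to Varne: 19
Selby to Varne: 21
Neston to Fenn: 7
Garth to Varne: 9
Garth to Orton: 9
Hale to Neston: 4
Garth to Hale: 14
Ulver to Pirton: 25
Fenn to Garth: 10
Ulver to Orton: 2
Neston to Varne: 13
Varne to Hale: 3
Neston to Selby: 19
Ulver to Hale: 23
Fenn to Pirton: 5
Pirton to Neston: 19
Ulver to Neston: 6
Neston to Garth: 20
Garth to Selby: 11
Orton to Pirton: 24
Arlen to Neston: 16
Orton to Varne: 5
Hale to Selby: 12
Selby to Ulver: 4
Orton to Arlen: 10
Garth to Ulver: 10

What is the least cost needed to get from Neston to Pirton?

Enumerating some paths:
Neston → Arlen → Pirton: 16+5 = 21
Neston → Fenn → Pirton: 7+5 = 12
Neston → Pirton: 19 = 19
The minimum is $12 via Neston → Fenn → Pirton.

$12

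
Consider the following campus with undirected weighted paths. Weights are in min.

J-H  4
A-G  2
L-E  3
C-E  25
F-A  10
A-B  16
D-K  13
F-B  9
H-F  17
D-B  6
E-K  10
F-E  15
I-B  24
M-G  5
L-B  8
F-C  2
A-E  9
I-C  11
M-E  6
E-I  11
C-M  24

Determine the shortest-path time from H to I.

30 min

Enumerating some paths:
H–F–C–I: 17+2+11 = 30
H–F–A–E–I: 17+10+9+11 = 47
H–F–E–I: 17+15+11 = 43
Cheapest is H–F–C–I at 30 min.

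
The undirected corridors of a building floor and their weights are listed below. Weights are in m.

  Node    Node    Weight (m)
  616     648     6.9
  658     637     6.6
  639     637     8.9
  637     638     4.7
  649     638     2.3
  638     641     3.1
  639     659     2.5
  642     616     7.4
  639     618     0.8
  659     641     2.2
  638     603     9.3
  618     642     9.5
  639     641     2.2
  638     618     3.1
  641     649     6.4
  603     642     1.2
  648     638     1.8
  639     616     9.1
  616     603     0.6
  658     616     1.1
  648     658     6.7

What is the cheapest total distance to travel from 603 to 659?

12.2 m

Compare a few routes:
603–642–618–639–659: 1.2+9.5+0.8+2.5 = 14
603–616–648–638–641–659: 0.6+6.9+1.8+3.1+2.2 = 14.6
603–616–639–659: 0.6+9.1+2.5 = 12.2
603–616–639–641–659: 0.6+9.1+2.2+2.2 = 14.1
The minimum is 12.2 m via 603–616–639–659.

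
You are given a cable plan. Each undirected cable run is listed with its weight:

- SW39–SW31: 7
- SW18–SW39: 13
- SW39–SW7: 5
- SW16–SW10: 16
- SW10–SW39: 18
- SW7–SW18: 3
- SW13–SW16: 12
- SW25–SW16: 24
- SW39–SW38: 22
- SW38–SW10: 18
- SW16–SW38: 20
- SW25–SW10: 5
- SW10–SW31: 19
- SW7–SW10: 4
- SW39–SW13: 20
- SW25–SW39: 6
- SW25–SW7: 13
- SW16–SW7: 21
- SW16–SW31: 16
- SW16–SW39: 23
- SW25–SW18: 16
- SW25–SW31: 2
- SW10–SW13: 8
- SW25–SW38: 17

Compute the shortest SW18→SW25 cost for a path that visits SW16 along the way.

Best SW18 to SW16: SW18–SW7–SW10–SW16 costing 23
Shortest SW16→SW25: SW16–SW31–SW25 = 18
Total via SW16: 23 + 18 = 41.

41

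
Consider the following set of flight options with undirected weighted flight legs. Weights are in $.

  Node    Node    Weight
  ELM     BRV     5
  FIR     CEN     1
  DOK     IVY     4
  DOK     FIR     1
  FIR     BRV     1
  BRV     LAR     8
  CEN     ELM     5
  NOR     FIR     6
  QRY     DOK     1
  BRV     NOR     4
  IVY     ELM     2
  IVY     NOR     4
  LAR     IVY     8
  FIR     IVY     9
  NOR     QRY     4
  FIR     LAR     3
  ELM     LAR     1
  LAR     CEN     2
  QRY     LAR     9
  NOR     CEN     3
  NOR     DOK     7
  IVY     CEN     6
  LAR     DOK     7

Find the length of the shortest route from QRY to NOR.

Candidate routes:
QRY–DOK–FIR–BRV–NOR: 1+1+1+4 = 7
QRY–NOR: 4 = 4
QRY–DOK–NOR: 1+7 = 8
QRY–DOK–FIR–CEN–NOR: 1+1+1+3 = 6
Cheapest is QRY–NOR at $4.

$4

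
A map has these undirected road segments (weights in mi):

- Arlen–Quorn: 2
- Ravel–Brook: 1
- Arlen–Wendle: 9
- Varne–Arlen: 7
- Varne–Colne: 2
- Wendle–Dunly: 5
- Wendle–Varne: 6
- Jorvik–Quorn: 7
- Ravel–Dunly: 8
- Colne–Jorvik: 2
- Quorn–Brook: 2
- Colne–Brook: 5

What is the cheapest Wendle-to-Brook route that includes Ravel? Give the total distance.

14 mi

Best Wendle to Ravel: Wendle–Dunly–Ravel costing 13
Best Ravel to Brook: Ravel–Brook costing 1
Total via Ravel: 13 + 1 = 14 mi.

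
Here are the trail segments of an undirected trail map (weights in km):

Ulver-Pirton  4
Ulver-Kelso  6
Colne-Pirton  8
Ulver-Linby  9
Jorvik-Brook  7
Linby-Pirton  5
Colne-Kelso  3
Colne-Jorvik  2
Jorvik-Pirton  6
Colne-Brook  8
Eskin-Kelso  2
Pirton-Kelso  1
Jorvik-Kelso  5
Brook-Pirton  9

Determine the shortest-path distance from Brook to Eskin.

12 km

Settle nodes by increasing distance from Brook:
Brook: 0
Jorvik: 7  (via Brook)
Colne: 8  (via Brook)
Pirton: 9  (via Brook)
Kelso: 10  (via Pirton)
Eskin: 12  (via Kelso)
Shortest route: Brook → Pirton → Kelso → Eskin = 12 km.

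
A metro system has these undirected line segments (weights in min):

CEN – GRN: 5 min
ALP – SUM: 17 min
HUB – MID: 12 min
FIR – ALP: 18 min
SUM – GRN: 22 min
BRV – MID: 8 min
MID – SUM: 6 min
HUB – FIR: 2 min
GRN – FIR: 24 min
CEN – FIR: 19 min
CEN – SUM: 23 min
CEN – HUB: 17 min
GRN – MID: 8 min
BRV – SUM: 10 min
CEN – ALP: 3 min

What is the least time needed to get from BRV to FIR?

22 min

Enumerating some paths:
BRV–MID–HUB–FIR: 8+12+2 = 22
BRV–SUM–MID–HUB–FIR: 10+6+12+2 = 30
Cheapest is BRV–MID–HUB–FIR at 22 min.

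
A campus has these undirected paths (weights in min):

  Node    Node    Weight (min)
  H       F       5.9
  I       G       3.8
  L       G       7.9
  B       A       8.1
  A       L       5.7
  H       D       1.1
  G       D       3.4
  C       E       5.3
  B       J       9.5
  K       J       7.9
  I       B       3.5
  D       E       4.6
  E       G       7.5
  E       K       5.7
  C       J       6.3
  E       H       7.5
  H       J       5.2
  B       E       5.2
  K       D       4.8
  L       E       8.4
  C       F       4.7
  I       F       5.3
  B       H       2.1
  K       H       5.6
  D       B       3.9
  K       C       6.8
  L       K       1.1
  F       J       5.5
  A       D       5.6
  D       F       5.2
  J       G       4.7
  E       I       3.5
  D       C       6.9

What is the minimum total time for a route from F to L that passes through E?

Shortest F→E: F–I–E = 8.8
Best E to L: E–K–L costing 6.8
Total via E: 8.8 + 6.8 = 15.6 min.

15.6 min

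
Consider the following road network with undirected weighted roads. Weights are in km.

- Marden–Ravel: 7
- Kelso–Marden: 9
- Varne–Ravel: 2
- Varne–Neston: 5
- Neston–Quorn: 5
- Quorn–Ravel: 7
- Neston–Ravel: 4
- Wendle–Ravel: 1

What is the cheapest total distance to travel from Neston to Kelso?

20 km

Candidate routes:
Neston–Quorn–Ravel–Marden–Kelso: 5+7+7+9 = 28
Neston–Varne–Ravel–Marden–Kelso: 5+2+7+9 = 23
Neston–Ravel–Marden–Kelso: 4+7+9 = 20
The minimum is 20 km via Neston–Ravel–Marden–Kelso.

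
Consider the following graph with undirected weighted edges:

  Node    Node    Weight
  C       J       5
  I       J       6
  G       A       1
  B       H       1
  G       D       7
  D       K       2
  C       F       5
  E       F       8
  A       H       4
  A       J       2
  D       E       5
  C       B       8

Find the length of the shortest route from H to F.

14

Candidate routes:
H - A - J - C - F: 4+2+5+5 = 16
H - B - C - F: 1+8+5 = 14
The minimum is 14 via H - B - C - F.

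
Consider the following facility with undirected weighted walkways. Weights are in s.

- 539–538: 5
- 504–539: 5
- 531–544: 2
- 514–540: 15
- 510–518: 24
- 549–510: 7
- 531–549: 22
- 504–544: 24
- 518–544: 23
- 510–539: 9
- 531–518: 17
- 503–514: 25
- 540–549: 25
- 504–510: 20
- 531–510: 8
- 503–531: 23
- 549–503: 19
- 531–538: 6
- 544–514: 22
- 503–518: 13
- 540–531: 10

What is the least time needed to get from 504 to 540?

Settle nodes by increasing distance from 504:
504: 0
539: 5  (via 504)
538: 10  (via 539)
510: 14  (via 539)
531: 16  (via 538)
544: 18  (via 531)
549: 21  (via 510)
540: 26  (via 531)
Shortest route: 504–539–538–531–540 = 26 s.

26 s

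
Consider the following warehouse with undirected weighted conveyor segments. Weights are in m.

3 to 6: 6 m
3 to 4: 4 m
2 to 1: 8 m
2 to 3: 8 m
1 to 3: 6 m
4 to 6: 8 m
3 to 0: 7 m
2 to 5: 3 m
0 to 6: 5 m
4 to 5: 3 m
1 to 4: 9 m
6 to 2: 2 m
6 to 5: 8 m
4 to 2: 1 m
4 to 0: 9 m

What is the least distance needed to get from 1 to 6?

10 m

Compare a few routes:
1 → 3 → 4 → 2 → 6: 6+4+1+2 = 13
1 → 4 → 2 → 6: 9+1+2 = 12
1 → 3 → 6: 6+6 = 12
1 → 2 → 6: 8+2 = 10
The minimum is 10 m via 1 → 2 → 6.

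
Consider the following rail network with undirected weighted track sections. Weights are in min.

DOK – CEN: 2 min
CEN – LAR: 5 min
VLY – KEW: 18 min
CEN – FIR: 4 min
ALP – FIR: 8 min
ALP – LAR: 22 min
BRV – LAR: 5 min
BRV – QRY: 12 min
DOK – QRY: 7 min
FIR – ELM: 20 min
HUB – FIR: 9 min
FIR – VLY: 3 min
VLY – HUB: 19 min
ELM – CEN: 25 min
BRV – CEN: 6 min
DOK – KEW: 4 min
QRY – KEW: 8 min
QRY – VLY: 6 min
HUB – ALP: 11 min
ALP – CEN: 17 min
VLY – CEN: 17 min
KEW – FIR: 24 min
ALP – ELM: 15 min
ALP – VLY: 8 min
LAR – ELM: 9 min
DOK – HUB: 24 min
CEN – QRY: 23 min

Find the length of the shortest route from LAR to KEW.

Running Dijkstra from LAR:
LAR: 0
BRV: 5  (via LAR)
CEN: 5  (via LAR)
DOK: 7  (via CEN)
FIR: 9  (via CEN)
ELM: 9  (via LAR)
KEW: 11  (via DOK)
Shortest route: LAR → CEN → DOK → KEW = 11 min.

11 min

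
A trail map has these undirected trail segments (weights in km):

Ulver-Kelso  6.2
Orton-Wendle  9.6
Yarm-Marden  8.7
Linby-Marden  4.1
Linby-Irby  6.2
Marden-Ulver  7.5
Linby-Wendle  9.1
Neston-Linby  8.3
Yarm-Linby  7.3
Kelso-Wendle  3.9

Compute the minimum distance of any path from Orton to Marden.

22.8 km

Compare a few routes:
Orton → Wendle → Kelso → Ulver → Marden: 9.6+3.9+6.2+7.5 = 27.2
Orton → Wendle → Linby → Marden: 9.6+9.1+4.1 = 22.8
Orton → Wendle → Linby → Yarm → Marden: 9.6+9.1+7.3+8.7 = 34.7
The minimum is 22.8 km via Orton → Wendle → Linby → Marden.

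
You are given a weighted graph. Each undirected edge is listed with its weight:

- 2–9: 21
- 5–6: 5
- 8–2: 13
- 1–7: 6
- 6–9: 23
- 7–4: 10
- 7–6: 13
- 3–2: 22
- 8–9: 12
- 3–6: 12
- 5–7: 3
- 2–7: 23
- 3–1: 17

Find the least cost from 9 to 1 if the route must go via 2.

Best 9 to 2: 9 → 2 costing 21
Best 2 to 1: 2 → 7 → 1 costing 29
Total via 2: 21 + 29 = 50.

50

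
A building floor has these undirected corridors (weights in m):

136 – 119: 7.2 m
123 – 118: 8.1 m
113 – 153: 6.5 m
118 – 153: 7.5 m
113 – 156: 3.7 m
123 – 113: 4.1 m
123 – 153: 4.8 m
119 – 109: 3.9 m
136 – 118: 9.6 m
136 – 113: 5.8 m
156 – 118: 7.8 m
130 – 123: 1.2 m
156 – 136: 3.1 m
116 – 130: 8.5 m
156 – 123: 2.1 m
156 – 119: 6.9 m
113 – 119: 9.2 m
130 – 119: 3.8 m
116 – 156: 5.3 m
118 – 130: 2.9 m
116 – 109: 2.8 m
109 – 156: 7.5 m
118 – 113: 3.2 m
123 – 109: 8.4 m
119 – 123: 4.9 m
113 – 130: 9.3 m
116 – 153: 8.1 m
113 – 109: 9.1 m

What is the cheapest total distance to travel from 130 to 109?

Candidate routes:
130 - 119 - 109: 3.8+3.9 = 7.7
130 - 123 - 109: 1.2+8.4 = 9.6
The minimum is 7.7 m via 130 - 119 - 109.

7.7 m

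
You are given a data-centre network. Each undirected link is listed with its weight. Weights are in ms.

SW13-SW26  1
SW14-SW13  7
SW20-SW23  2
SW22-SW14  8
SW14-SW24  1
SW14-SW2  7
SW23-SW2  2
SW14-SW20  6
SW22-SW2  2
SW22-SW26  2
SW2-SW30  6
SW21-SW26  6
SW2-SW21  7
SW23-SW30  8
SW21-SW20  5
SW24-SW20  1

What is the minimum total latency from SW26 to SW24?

Shortest distances from SW26:
SW26: 0
SW13: 1  (via SW26)
SW22: 2  (via SW26)
SW2: 4  (via SW22)
SW21: 6  (via SW26)
SW23: 6  (via SW2)
SW20: 8  (via SW23)
SW14: 8  (via SW13)
SW24: 9  (via SW20)
Shortest route: SW26 → SW22 → SW2 → SW23 → SW20 → SW24 = 9 ms.

9 ms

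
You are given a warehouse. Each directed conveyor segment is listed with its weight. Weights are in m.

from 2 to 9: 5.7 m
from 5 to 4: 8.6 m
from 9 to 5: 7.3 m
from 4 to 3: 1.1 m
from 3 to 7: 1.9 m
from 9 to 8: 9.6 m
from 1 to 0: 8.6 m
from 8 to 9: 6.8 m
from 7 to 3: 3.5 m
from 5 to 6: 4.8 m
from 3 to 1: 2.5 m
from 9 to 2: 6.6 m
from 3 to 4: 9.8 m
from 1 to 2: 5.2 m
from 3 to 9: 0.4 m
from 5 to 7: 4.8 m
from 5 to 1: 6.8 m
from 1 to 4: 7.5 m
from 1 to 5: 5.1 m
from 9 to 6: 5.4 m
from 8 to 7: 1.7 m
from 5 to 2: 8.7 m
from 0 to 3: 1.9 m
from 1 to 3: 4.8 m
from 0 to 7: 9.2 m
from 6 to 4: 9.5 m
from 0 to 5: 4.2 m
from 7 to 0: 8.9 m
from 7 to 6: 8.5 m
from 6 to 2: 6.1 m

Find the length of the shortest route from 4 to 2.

8.1 m

Settle nodes by increasing distance from 4:
4: 0
3: 1.1  (via 4)
9: 1.5  (via 3)
7: 3  (via 3)
1: 3.6  (via 3)
6: 6.9  (via 9)
2: 8.1  (via 9)
Shortest route: 4 → 3 → 9 → 2 = 8.1 m.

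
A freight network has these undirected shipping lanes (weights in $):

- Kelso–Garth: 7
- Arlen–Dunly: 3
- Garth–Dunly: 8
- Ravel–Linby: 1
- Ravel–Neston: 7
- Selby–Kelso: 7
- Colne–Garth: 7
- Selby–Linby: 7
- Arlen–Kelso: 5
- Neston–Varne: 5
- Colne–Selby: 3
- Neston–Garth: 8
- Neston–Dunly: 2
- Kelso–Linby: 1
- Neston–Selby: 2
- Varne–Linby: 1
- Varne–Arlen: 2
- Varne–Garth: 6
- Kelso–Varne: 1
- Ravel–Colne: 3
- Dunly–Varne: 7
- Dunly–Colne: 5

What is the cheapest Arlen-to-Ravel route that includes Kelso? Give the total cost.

$5

Shortest Arlen→Kelso: Arlen → Varne → Kelso = 3
Shortest Kelso→Ravel: Kelso → Linby → Ravel = 2
Total via Kelso: 3 + 2 = $5.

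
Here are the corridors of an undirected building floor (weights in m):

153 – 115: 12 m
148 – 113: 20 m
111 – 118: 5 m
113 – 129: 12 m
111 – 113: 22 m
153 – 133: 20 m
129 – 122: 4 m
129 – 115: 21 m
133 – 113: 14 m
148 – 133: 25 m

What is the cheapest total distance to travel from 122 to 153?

37 m

Shortest distances from 122:
122: 0
129: 4  (via 122)
113: 16  (via 129)
115: 25  (via 129)
133: 30  (via 113)
148: 36  (via 113)
153: 37  (via 115)
Shortest route: 122–129–115–153 = 37 m.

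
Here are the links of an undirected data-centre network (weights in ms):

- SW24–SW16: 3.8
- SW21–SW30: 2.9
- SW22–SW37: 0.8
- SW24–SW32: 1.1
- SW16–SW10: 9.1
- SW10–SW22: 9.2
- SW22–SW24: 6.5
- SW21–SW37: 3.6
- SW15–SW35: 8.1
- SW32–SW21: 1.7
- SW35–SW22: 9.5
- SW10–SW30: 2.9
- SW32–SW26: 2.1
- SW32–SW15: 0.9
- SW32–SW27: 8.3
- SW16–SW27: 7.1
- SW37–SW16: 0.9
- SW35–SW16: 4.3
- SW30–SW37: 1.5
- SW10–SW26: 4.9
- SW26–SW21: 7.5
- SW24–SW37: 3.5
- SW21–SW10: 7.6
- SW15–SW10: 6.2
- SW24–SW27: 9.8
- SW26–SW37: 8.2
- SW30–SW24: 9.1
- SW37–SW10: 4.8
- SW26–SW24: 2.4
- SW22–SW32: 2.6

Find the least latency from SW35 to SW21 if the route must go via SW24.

Shortest SW35→SW24: SW35 → SW16 → SW24 = 8.1
Shortest SW24→SW21: SW24 → SW32 → SW21 = 2.8
Total via SW24: 8.1 + 2.8 = 10.9 ms.

10.9 ms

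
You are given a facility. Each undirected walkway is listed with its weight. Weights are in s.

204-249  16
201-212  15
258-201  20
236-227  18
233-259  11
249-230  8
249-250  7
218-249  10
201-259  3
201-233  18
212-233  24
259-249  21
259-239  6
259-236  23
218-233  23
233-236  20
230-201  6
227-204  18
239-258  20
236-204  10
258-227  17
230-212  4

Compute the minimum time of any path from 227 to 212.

46 s

Running Dijkstra from 227:
227: 0
258: 17  (via 227)
236: 18  (via 227)
204: 18  (via 227)
249: 34  (via 204)
201: 37  (via 258)
239: 37  (via 258)
233: 38  (via 236)
259: 40  (via 201)
250: 41  (via 249)
230: 42  (via 249)
218: 44  (via 249)
212: 46  (via 230)
Shortest route: 227 → 204 → 249 → 230 → 212 = 46 s.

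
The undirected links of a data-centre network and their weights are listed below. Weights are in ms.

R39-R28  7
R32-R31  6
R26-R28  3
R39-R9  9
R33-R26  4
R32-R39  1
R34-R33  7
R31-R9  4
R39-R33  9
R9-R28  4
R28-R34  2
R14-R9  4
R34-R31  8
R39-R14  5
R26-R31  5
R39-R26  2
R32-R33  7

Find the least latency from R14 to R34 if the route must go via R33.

Shortest R14→R33: R14 → R39 → R26 → R33 = 11
Shortest R33→R34: R33 → R34 = 7
Total via R33: 11 + 7 = 18 ms.

18 ms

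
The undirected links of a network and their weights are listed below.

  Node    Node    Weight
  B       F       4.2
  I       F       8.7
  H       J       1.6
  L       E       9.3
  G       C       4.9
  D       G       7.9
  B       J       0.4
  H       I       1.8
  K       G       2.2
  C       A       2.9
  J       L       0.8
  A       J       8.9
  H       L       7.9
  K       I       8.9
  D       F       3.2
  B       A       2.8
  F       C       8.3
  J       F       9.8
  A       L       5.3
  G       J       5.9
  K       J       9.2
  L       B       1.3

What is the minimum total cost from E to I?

Compare a few routes:
E → L → J → H → I: 9.3+0.8+1.6+1.8 = 13.5
E → L → B → J → H → I: 9.3+1.3+0.4+1.6+1.8 = 14.4
E → L → H → I: 9.3+7.9+1.8 = 19
E → L → A → B → J → H → I: 9.3+5.3+2.8+0.4+1.6+1.8 = 21.2
The minimum is 13.5 via E → L → J → H → I.

13.5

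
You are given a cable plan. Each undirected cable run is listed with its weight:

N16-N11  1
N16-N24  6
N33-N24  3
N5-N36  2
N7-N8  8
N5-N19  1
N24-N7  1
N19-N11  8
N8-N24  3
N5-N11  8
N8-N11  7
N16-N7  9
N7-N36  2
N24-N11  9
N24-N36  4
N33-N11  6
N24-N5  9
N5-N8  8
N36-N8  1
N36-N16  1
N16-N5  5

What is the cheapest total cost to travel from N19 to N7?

Compare a few routes:
N19 → N5 → N36 → N7: 1+2+2 = 5
N19 → N5 → N36 → N8 → N24 → N7: 1+2+1+3+1 = 8
Cheapest is N19 → N5 → N36 → N7 at 5.

5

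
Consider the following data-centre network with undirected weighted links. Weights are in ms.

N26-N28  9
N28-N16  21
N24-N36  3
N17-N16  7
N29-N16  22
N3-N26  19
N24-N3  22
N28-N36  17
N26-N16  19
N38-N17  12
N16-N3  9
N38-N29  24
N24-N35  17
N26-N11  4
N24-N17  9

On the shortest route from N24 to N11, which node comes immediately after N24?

Enumerating some paths:
N24 - N3 - N26 - N11: 22+19+4 = 45
N24 - N36 - N28 - N26 - N11: 3+17+9+4 = 33
N24 - N17 - N16 - N26 - N11: 9+7+19+4 = 39
The minimum is 33 ms via N24 - N36 - N28 - N26 - N11.
So from N24 the first move is to N36.

N36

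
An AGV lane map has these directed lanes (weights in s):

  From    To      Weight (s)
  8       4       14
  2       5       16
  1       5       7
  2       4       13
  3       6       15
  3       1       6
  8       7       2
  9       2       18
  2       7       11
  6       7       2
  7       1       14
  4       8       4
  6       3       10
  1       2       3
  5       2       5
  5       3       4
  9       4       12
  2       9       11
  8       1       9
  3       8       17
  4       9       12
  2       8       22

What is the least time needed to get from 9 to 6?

Enumerating some paths:
9–4–8–7–1–5–3–6: 12+4+2+14+7+4+15 = 58
9–2–5–3–6: 18+16+4+15 = 53
9–4–8–1–5–3–6: 12+4+9+7+4+15 = 51
9–4–8–1–2–5–3–6: 12+4+9+3+16+4+15 = 63
The minimum is 51 s via 9–4–8–1–5–3–6.

51 s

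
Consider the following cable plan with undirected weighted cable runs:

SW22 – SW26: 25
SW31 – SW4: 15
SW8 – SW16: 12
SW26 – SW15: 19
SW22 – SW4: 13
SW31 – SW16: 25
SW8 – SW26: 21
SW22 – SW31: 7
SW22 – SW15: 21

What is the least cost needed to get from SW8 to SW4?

52

Candidate routes:
SW8 - SW16 - SW31 - SW4: 12+25+15 = 52
SW8 - SW26 - SW22 - SW4: 21+25+13 = 59
SW8 - SW16 - SW31 - SW22 - SW4: 12+25+7+13 = 57
Cheapest is SW8 - SW16 - SW31 - SW4 at 52.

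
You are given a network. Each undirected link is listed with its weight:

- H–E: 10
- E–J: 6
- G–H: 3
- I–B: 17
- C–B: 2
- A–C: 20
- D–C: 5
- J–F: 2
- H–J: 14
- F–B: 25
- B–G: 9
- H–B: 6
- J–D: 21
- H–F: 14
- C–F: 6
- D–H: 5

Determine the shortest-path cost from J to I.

Compare a few routes:
J–F–C–B–I: 2+6+2+17 = 27
J–H–B–I: 14+6+17 = 37
Cheapest is J–F–C–B–I at 27.

27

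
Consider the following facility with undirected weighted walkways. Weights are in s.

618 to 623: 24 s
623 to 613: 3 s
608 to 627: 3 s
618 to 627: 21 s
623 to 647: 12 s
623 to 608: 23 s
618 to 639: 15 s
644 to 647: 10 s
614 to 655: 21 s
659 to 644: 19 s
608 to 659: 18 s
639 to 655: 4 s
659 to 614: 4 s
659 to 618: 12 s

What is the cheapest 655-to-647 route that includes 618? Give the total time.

55 s

Shortest 655→618: 655–639–618 = 19
Shortest 618→647: 618–623–647 = 36
Total via 618: 19 + 36 = 55 s.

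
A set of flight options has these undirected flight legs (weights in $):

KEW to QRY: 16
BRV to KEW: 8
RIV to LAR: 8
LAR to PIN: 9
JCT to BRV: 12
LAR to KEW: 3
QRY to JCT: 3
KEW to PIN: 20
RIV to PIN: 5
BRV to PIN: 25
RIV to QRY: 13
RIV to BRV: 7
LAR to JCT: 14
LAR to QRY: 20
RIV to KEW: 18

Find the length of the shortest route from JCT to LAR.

$14

Compare a few routes:
JCT - QRY - KEW - LAR: 3+16+3 = 22
JCT - LAR: 14 = 14
The minimum is $14 via JCT - LAR.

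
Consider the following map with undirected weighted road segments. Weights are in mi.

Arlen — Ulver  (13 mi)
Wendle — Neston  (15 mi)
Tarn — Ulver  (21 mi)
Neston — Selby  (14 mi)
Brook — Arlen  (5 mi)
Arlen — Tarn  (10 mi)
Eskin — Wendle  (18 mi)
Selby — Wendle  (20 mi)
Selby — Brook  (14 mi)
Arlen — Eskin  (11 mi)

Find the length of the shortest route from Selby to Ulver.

32 mi

Candidate routes:
Selby → Wendle → Eskin → Arlen → Ulver: 20+18+11+13 = 62
Selby → Brook → Arlen → Tarn → Ulver: 14+5+10+21 = 50
Selby → Brook → Arlen → Ulver: 14+5+13 = 32
Cheapest is Selby → Brook → Arlen → Ulver at 32 mi.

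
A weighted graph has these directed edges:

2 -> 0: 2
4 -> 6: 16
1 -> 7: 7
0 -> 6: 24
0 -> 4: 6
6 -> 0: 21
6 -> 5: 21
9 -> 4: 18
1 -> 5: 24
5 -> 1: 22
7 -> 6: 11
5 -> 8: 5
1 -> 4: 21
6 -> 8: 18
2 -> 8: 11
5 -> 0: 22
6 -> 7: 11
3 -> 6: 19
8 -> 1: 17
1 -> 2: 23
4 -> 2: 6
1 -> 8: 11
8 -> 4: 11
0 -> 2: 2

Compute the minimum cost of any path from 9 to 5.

Running Dijkstra from 9:
9: 0
4: 18  (via 9)
2: 24  (via 4)
0: 26  (via 2)
6: 34  (via 4)
8: 35  (via 2)
7: 45  (via 6)
1: 52  (via 8)
5: 55  (via 6)
Shortest route: 9–4–6–5 = 55.

55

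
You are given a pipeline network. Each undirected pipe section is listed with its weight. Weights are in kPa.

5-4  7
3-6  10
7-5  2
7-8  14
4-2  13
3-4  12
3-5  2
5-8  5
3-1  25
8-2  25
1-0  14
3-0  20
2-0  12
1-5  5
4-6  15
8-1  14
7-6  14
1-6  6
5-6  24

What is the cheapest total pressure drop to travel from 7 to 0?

Settle nodes by increasing distance from 7:
7: 0
5: 2  (via 7)
3: 4  (via 5)
1: 7  (via 5)
8: 7  (via 5)
4: 9  (via 5)
6: 13  (via 1)
0: 21  (via 1)
Shortest route: 7 → 5 → 1 → 0 = 21 kPa.

21 kPa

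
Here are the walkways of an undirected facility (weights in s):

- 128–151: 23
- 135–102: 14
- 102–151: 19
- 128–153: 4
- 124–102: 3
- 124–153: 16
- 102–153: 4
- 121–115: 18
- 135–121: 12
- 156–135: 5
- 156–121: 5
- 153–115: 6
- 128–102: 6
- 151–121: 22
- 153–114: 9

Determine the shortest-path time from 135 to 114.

Shortest distances from 135:
135: 0
156: 5  (via 135)
121: 10  (via 156)
102: 14  (via 135)
124: 17  (via 102)
153: 18  (via 102)
128: 20  (via 102)
115: 24  (via 153)
114: 27  (via 153)
Shortest route: 135 → 102 → 153 → 114 = 27 s.

27 s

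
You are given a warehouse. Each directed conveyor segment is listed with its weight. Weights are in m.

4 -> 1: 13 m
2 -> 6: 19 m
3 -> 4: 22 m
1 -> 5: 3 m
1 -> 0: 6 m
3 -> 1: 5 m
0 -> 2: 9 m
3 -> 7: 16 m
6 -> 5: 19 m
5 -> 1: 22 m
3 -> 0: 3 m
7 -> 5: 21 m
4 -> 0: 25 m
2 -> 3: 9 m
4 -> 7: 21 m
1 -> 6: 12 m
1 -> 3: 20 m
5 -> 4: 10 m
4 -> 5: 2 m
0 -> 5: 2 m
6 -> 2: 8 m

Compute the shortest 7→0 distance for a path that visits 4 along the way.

50 m

Shortest 7→4: 7–5–4 = 31
Shortest 4→0: 4–1–0 = 19
Total via 4: 31 + 19 = 50 m.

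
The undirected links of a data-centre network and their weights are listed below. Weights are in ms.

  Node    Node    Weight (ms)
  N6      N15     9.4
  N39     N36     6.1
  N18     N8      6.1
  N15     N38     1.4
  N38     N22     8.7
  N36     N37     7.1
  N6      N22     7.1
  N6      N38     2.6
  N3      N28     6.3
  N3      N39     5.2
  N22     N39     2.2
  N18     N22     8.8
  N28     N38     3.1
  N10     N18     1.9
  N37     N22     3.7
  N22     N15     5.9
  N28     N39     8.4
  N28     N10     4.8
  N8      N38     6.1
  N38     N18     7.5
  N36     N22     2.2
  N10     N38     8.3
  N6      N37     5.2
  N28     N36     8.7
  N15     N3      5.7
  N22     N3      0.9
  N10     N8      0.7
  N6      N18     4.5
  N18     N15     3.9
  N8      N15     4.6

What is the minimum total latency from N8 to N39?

Candidate routes:
N8 - N15 - N22 - N39: 4.6+5.9+2.2 = 12.7
N8 - N15 - N3 - N22 - N39: 4.6+5.7+0.9+2.2 = 13.4
The minimum is 12.7 ms via N8 - N15 - N22 - N39.

12.7 ms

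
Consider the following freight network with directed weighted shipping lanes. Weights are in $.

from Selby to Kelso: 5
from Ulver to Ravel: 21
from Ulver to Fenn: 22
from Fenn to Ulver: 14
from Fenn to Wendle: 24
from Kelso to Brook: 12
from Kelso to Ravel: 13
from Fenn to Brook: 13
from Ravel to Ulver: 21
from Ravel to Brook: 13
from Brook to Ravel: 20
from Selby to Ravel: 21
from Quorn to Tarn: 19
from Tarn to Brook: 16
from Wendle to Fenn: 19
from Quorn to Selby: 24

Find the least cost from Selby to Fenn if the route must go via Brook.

$80

Shortest Selby→Brook: Selby–Kelso–Brook = 17
Best Brook to Fenn: Brook–Ravel–Ulver–Fenn costing 63
Total via Brook: 17 + 63 = $80.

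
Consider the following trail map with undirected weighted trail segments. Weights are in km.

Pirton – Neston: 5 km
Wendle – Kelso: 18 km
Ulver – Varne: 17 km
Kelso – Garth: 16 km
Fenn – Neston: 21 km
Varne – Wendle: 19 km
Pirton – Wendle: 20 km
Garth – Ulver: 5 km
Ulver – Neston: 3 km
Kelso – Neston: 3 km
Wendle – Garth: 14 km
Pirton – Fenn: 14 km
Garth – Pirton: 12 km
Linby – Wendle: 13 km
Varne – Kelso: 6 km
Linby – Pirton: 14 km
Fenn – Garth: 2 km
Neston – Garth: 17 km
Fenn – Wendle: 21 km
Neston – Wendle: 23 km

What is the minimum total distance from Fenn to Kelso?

Shortest distances from Fenn:
Fenn: 0
Garth: 2  (via Fenn)
Ulver: 7  (via Garth)
Neston: 10  (via Ulver)
Kelso: 13  (via Neston)
Shortest route: Fenn–Garth–Ulver–Neston–Kelso = 13 km.

13 km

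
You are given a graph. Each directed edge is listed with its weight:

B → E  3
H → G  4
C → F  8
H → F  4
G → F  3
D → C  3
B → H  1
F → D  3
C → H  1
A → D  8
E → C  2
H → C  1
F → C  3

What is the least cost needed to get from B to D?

8

Settle nodes by increasing distance from B:
B: 0
H: 1  (via B)
C: 2  (via H)
E: 3  (via B)
F: 5  (via H)
G: 5  (via H)
D: 8  (via F)
Shortest route: B → H → F → D = 8.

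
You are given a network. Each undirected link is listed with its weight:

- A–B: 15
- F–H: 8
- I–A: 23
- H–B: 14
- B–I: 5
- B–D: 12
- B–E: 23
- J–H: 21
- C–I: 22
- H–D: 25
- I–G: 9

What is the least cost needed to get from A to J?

Shortest distances from A:
A: 0
B: 15  (via A)
I: 20  (via B)
D: 27  (via B)
G: 29  (via I)
H: 29  (via B)
F: 37  (via H)
E: 38  (via B)
C: 42  (via I)
J: 50  (via H)
Shortest route: A → B → H → J = 50.

50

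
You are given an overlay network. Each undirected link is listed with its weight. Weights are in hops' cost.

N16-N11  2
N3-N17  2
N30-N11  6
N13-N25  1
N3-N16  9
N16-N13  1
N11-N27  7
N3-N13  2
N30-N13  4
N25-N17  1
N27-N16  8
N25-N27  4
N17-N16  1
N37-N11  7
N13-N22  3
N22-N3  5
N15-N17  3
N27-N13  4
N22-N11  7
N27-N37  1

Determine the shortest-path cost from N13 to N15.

Running Dijkstra from N13:
N13: 0
N16: 1  (via N13)
N25: 1  (via N13)
N17: 2  (via N16)
N3: 2  (via N13)
N22: 3  (via N13)
N11: 3  (via N16)
N30: 4  (via N13)
N27: 4  (via N13)
N15: 5  (via N17)
Shortest route: N13 → N16 → N17 → N15 = 5 hops' cost.

5 hops' cost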